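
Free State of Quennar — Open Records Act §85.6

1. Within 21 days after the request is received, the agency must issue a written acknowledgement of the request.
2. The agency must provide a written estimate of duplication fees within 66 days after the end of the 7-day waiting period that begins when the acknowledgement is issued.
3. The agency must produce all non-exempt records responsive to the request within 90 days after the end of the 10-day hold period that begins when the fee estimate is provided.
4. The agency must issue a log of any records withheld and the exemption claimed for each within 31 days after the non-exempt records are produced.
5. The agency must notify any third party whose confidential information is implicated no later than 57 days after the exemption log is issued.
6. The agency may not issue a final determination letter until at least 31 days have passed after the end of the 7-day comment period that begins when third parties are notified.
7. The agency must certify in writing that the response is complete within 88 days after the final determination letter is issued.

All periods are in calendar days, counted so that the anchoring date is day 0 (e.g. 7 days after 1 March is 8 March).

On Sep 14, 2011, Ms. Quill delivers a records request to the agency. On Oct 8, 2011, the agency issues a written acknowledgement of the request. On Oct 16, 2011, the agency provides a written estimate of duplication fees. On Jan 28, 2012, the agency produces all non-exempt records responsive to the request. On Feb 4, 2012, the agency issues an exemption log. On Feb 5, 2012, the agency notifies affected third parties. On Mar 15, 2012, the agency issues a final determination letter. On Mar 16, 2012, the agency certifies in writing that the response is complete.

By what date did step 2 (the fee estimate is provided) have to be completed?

Dec 20, 2011

The acknowledgement is issued on Oct 8, 2011; the 7-day waiting period therefore ends Oct 15, 2011, and step 2 runs from that date. 66 days after Oct 15, 2011 is Dec 20, 2011.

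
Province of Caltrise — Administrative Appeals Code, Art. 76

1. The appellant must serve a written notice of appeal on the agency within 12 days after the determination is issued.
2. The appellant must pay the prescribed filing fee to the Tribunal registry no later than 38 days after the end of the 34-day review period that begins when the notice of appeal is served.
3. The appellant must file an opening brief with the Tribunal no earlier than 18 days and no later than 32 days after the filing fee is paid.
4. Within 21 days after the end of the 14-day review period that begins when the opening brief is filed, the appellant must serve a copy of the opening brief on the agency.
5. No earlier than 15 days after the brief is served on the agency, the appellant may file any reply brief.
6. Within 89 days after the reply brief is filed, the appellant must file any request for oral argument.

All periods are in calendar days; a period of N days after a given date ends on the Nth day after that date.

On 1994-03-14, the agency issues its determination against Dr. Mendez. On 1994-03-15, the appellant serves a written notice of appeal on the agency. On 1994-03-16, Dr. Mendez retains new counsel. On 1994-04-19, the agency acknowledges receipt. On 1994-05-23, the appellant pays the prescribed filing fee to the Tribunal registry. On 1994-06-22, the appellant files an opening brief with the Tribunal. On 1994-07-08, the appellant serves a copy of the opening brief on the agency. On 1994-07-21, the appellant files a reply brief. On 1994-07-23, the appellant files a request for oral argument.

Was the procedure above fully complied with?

(1) due by 1994-03-14 + 12 days = 1994-03-26; completed 1994-03-15, before the deadline.
(2) due by 1994-04-18 + 38 days = 1994-05-26; completed 1994-05-23, before the deadline.
(3) the permitted window runs from 1994-05-23 + 18 = 1994-06-10 to 1994-05-23 + 32 = 1994-06-24; 1994-06-22 falls inside that range.
(4) due by 1994-07-06 + 21 days = 1994-07-27; 1994-07-08 is within that limit.
(5) permitted from 1994-07-08 + 15 days = 1994-07-23 onward; done 1994-07-21 — 2 days too early.

No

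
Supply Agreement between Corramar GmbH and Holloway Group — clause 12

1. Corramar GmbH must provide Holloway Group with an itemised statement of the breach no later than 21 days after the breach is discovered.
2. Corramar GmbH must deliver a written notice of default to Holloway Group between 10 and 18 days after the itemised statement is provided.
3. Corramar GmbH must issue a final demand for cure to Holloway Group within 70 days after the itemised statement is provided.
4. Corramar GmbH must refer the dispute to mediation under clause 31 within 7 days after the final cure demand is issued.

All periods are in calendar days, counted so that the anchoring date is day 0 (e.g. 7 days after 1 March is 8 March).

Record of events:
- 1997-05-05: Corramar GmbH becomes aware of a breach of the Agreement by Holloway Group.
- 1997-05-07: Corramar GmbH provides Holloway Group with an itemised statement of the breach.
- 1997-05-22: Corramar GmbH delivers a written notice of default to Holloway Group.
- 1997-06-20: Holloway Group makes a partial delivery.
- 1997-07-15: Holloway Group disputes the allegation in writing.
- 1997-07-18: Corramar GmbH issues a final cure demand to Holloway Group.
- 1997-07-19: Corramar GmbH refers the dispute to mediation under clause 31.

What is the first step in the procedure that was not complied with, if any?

Step 3

Step 1: 21 days after 1997-05-05 (when the breach is discovered) is 1997-05-26; done 1997-05-07 — timely.
Step 2: the window is 10–18 days after 1997-05-07 (when the itemised statement is provided), so 1997-05-17 through 1997-05-25; done 1997-05-22 — within the window.
Step 3: 70 days after 1997-05-07 (when the itemised statement is provided) is 1997-07-16; not done until 1997-07-18, 2 days after the deadline.
No need to go further; step 3 was not satisfied.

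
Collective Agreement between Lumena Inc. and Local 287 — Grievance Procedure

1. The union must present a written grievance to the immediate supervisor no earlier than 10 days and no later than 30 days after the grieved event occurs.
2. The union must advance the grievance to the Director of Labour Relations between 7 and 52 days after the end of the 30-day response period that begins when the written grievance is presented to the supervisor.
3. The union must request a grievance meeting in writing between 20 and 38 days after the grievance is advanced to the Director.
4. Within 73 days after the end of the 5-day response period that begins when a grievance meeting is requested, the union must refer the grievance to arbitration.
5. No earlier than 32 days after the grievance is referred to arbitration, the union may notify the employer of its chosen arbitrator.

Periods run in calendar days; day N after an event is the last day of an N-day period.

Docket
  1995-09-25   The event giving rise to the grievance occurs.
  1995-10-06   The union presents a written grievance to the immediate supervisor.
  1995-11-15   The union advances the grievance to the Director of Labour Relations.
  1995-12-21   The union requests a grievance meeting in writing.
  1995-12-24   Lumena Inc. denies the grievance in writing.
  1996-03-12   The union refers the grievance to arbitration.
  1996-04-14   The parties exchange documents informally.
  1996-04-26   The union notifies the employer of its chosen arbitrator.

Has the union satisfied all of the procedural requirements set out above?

No

Step 1: the window is 10–30 days after 1995-09-25 (when the grieved event occurs), so 1995-10-05 through 1995-10-25; 1995-10-06 falls inside that range.
Step 2: the window is 7–52 days after 1995-11-05 (end of the 30-day response period, which began when the written grievance is presented to the supervisor on 1995-10-06), so 1995-11-12 through 1995-12-27; 1995-11-15 falls inside that range.
Step 3: the window is 20–38 days after 1995-11-15 (when the grievance is advanced to the Director), so 1995-12-05 through 1995-12-23; 1995-12-21 falls inside that range.
Step 4: 73 days after 1995-12-26 (end of the 5-day response period, which began when a grievance meeting is requested on 1995-12-21) is 1996-03-08; done 1996-03-12 — 4 days late.
Later steps need not be reached.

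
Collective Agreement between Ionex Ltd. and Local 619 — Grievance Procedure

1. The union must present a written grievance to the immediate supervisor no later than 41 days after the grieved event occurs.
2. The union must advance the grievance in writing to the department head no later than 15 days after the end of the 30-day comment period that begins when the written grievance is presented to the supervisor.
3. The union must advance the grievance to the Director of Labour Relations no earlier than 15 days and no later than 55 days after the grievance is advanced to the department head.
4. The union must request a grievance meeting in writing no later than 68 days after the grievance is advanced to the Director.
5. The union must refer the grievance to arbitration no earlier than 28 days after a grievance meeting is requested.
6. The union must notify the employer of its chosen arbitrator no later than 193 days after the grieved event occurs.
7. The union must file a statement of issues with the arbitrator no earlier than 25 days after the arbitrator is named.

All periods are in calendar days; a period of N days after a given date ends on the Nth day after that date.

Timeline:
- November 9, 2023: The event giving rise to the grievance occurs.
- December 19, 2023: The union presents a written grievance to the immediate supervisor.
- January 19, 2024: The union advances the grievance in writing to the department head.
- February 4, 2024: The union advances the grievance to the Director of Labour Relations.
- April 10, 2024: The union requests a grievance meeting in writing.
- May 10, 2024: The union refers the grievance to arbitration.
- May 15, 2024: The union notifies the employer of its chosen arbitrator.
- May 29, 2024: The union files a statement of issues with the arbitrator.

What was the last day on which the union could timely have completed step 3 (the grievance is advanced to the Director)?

March 14, 2024

Step 3 runs from January 19, 2024, when the grievance is advanced to the department head. The window is 15–55 days after January 19, 2024; it closes on March 14, 2024.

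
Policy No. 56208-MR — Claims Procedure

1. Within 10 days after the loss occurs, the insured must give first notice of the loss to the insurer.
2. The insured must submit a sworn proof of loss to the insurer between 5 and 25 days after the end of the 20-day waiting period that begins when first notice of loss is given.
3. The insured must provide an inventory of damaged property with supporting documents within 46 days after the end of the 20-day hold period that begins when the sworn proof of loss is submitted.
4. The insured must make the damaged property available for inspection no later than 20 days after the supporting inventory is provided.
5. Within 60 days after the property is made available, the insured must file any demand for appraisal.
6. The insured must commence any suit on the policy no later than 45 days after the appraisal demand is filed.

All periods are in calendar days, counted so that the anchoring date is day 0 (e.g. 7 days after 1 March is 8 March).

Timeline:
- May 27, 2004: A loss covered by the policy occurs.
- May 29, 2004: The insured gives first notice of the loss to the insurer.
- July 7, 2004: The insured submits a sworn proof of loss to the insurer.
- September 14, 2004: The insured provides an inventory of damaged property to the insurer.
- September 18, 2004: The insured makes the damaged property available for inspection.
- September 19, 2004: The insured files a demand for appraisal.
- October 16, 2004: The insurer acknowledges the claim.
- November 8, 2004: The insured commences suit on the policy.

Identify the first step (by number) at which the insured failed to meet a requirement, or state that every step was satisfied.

Step 3

Step 1 — counting 10 days from May 27, 2004 (when the loss occurs) gives a deadline of June 6, 2004; May 29, 2004 is within that limit.
Step 2 — 5 and 25 days from June 18, 2004 (end of the 20-day waiting period, which began when first notice of loss is given on May 29, 2004) are June 23, 2004 and July 13, 2004 respectively; done July 7, 2004, which is between those dates.
Step 3 — counting 46 days from July 27, 2004 (end of the 20-day hold period, which began when the sworn proof of loss is submitted on July 7, 2004) gives a deadline of September 11, 2004; September 14, 2004 misses that deadline by 3 days.
The procedure was therefore not followed at step 3.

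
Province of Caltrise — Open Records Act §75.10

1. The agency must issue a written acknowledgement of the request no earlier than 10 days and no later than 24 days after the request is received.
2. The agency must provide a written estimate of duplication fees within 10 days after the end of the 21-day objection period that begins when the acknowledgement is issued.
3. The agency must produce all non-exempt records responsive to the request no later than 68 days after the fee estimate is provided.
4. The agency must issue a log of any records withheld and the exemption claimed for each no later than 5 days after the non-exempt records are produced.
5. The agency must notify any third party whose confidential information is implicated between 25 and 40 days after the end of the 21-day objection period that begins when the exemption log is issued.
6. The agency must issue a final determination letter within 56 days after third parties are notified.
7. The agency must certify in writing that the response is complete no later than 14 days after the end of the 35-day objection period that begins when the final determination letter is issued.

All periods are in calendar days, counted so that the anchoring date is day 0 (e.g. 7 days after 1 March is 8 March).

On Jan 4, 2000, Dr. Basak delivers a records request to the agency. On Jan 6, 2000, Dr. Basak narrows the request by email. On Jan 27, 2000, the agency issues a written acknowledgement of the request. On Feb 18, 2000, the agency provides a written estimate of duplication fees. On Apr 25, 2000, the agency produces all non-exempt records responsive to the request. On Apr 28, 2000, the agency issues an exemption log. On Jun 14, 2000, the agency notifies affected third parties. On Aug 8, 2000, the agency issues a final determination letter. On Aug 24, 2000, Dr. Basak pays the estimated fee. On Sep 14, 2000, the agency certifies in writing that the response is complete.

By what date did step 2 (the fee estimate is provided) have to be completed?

The acknowledgement is issued on Jan 27, 2000; the 21-day objection period therefore ends Feb 17, 2000, and step 2 runs from that date. 10 days after Feb 17, 2000 is Feb 27, 2000.

Feb 27, 2000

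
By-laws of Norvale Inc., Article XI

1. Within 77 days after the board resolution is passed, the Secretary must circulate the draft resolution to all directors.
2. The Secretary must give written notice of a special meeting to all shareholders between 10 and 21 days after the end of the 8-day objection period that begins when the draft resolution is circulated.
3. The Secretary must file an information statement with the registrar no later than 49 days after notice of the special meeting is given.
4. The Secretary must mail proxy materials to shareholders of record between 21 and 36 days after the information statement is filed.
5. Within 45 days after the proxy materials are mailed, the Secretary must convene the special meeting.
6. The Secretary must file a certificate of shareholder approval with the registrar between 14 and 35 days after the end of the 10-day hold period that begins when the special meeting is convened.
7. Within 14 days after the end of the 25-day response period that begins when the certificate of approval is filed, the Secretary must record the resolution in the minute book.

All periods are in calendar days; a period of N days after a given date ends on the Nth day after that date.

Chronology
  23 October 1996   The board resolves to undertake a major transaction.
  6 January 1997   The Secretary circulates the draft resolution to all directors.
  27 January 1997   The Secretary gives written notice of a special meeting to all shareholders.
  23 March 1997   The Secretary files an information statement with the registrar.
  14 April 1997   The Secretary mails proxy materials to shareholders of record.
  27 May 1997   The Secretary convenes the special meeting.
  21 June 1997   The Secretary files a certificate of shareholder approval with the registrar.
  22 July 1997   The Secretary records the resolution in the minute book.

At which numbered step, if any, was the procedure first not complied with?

(1) due by 23 October 1996 + 77 days = 8 January 1997; completed 6 January 1997, before the deadline.
(2) the permitted window runs from 14 January 1997 + 10 = 24 January 1997 to 14 January 1997 + 21 = 4 February 1997; done 27 January 1997, which is between those dates.
(3) due by 27 January 1997 + 49 days = 17 March 1997; done 23 March 1997 — 6 days late.
Later steps need not be reached.

Step 3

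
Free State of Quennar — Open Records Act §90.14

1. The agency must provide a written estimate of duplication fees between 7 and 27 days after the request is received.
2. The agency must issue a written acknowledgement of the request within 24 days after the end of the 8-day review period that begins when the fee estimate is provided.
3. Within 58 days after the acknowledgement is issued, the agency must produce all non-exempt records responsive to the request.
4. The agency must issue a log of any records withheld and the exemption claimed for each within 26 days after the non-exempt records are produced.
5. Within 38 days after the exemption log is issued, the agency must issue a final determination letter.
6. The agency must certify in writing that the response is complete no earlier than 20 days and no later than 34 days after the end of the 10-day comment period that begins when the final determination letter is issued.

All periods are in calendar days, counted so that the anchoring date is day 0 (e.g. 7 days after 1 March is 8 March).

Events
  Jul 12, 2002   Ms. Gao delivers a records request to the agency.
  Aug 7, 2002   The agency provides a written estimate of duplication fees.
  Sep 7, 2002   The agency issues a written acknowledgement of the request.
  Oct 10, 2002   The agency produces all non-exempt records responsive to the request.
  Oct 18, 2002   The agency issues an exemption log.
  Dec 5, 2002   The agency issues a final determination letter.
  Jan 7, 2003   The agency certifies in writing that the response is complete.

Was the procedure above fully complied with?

No

Step 1 — 7 and 27 days from Jul 12, 2002 (when the request is received) are Jul 19, 2002 and Aug 8, 2002 respectively; Aug 7, 2002 falls inside that range.
Step 2 — counting 24 days from Aug 15, 2002 (end of the 8-day review period, which began when the fee estimate is provided on Aug 7, 2002) gives a deadline of Sep 8, 2002; Sep 7, 2002 is within that limit.
Step 3 — counting 58 days from Sep 7, 2002 (when the acknowledgement is issued) gives a deadline of Nov 4, 2002; done Oct 10, 2002 — timely.
Step 4 — counting 26 days from Oct 10, 2002 (when the non-exempt records are produced) gives a deadline of Nov 5, 2002; Oct 18, 2002 is within that limit.
Step 5 — counting 38 days from Oct 18, 2002 (when the exemption log is issued) gives a deadline of Nov 25, 2002; done Dec 5, 2002 — 10 days late.
The analysis stops there.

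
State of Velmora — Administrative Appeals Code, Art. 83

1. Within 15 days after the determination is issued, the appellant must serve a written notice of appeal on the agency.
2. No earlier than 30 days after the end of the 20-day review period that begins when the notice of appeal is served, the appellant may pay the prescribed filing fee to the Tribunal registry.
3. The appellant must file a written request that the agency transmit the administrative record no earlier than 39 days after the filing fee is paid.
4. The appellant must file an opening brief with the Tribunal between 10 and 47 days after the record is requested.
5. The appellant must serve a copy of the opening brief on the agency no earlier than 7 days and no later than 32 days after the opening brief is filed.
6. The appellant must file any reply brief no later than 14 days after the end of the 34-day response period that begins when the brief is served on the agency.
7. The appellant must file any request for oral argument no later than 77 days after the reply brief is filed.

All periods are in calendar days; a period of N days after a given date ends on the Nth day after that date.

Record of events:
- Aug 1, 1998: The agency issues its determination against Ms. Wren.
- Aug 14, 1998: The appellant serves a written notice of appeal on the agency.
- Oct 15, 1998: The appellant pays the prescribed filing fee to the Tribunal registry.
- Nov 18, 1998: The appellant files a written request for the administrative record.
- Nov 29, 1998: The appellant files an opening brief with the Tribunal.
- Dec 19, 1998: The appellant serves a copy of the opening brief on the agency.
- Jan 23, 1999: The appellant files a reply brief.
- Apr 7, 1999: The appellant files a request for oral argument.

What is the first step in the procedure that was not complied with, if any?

(1) due by Aug 1, 1998 + 15 days = Aug 16, 1998; completed Aug 14, 1998, before the deadline.
(2) permitted from Sep 3, 1998 + 30 days = Oct 3, 1998 onward; done Oct 15, 1998, after the minimum wait.
(3) permitted from Oct 15, 1998 + 39 days = Nov 23, 1998 onward; done Nov 18, 1998 — 5 days too early.

Step 3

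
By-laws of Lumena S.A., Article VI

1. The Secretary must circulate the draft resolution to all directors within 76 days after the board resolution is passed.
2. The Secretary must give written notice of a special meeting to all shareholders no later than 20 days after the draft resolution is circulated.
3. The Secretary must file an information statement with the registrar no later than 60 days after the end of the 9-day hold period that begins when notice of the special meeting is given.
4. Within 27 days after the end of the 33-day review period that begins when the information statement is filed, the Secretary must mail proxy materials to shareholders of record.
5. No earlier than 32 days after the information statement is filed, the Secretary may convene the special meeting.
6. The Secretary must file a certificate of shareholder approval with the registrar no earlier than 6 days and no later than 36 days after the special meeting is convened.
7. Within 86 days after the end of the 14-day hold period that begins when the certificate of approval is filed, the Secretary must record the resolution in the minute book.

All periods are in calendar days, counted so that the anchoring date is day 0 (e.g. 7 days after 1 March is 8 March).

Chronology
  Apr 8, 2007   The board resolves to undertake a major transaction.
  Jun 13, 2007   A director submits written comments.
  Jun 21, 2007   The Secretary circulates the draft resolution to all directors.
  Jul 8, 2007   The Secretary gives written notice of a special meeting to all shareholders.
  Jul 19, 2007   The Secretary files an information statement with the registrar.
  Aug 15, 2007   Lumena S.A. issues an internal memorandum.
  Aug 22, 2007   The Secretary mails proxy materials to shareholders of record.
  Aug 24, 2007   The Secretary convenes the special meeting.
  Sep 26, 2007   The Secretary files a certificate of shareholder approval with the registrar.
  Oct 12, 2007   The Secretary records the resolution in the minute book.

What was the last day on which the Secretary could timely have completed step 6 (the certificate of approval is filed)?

Sep 29, 2007

Step 6 runs from Aug 24, 2007, when the special meeting is convened. The window is 6–36 days after Aug 24, 2007; it closes on Sep 29, 2007.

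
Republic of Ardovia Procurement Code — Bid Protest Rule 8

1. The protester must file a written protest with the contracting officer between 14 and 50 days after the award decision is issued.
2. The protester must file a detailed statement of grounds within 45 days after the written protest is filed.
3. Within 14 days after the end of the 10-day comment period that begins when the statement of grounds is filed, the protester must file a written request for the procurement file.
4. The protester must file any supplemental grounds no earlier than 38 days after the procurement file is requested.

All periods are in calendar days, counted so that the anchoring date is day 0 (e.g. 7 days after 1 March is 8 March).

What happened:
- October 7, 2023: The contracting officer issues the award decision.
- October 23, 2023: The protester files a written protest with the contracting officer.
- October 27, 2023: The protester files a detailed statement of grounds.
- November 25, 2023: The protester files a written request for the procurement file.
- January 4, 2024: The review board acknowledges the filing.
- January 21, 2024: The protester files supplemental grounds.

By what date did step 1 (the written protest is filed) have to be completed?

Step 1 runs from October 7, 2023, when the award decision is issued. The window is 14–50 days after October 7, 2023; it closes on November 26, 2023.

November 26, 2023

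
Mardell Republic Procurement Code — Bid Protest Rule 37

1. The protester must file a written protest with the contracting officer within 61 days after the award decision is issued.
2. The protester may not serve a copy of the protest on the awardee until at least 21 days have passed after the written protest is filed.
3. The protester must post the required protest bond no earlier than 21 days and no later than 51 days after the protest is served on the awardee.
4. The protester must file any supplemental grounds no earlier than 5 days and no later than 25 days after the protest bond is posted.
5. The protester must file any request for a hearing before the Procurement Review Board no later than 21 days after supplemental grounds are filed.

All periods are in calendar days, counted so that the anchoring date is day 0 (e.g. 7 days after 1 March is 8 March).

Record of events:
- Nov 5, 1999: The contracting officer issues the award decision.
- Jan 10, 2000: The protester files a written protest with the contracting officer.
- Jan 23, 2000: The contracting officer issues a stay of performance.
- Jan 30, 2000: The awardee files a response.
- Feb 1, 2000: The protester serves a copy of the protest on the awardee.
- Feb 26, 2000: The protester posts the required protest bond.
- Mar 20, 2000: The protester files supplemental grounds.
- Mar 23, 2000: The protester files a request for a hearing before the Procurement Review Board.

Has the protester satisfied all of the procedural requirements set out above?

(1) due by Nov 5, 1999 + 61 days = Jan 5, 2000; done Jan 10, 2000 — 5 days late.

No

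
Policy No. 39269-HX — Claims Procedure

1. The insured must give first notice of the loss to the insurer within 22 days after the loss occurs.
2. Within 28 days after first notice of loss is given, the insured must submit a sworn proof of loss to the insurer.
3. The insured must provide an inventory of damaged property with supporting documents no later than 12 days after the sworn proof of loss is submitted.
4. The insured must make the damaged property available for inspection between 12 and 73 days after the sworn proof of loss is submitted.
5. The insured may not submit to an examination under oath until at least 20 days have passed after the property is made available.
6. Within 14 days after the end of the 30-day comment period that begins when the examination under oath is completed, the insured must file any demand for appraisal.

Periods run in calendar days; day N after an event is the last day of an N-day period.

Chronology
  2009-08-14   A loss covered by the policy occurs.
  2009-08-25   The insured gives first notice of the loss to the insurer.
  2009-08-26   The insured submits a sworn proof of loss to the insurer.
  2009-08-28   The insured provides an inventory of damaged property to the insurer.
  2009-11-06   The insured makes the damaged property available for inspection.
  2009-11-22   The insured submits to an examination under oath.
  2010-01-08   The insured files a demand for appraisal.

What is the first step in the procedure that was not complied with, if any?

Step 5

Step 1: 22 days after 2009-08-14 (when the loss occurs) is 2009-09-05; done 2009-08-25 — timely.
Step 2: 28 days after 2009-08-25 (when first notice of loss is given) is 2009-09-22; completed 2009-08-26, before the deadline.
Step 3: 12 days after 2009-08-26 (when the sworn proof of loss is submitted) is 2009-09-07; completed 2009-08-28, before the deadline.
Step 4: the window is 12–73 days after 2009-08-26 (when the sworn proof of loss is submitted), so 2009-09-07 through 2009-11-07; done 2009-11-06 — within the window.
Step 5: the earliest permitted date is 20 days after 2009-11-06 (when the property is made available), i.e. 2009-11-26; 2009-11-22 is 4 days before the earliest permitted date.
That is the first point of non-compliance.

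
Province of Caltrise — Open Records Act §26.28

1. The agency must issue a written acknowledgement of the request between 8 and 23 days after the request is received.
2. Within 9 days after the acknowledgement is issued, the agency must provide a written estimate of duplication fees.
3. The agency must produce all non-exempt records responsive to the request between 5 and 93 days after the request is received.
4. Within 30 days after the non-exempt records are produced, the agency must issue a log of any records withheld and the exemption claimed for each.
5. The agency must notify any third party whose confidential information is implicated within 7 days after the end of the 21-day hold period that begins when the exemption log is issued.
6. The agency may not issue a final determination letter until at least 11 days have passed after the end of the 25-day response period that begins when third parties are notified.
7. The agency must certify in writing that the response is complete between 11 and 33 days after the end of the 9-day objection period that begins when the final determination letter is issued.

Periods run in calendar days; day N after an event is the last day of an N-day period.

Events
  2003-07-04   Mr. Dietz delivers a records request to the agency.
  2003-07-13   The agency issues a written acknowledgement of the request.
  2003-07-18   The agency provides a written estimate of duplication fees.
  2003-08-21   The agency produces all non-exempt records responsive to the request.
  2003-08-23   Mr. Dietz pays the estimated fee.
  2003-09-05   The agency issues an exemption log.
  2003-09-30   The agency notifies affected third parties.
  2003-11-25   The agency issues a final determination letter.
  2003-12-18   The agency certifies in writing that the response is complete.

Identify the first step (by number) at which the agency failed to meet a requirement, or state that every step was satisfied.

None — every step was satisfied

Step 1 — 8 and 23 days from 2003-07-04 (when the request is received) are 2003-07-12 and 2003-07-27 respectively; done 2003-07-13, which is between those dates.
Step 2 — counting 9 days from 2003-07-13 (when the acknowledgement is issued) gives a deadline of 2003-07-22; completed 2003-07-18, before the deadline.
Step 3 — 5 and 93 days from 2003-07-04 (when the request is received) are 2003-07-09 and 2003-10-05 respectively; done 2003-08-21 — within the window.
Step 4 — counting 30 days from 2003-08-21 (when the non-exempt records are produced) gives a deadline of 2003-09-20; completed 2003-09-05, before the deadline.
Step 5 — counting 7 days from 2003-09-26 (end of the 21-day hold period, which began when the exemption log is issued on 2003-09-05) gives a deadline of 2003-10-03; 2003-09-30 is within that limit.
Step 6 — must wait 11 days from 2003-10-25 (end of the 25-day response period, which began when third parties are notified on 2003-09-30), so not before 2003-11-05; done 2003-11-25, after the minimum wait.
Step 7 — 11 and 33 days from 2003-12-04 (end of the 9-day objection period, which began when the final determination letter is issued on 2003-11-25) are 2003-12-15 and 2004-01-06 respectively; 2003-12-18 falls inside that range.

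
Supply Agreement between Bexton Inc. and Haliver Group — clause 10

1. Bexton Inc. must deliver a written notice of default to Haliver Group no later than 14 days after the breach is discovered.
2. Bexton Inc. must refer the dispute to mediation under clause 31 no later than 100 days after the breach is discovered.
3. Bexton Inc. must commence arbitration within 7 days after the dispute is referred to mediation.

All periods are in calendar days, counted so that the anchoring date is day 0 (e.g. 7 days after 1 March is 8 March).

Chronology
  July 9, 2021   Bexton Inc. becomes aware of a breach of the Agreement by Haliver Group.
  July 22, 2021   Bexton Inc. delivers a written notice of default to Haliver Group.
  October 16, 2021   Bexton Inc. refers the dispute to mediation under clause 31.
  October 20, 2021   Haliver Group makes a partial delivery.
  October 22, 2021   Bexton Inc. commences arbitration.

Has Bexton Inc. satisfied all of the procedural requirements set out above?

Yes

Step 1 — counting 14 days from July 9, 2021 (when the breach is discovered) gives a deadline of July 23, 2021; completed July 22, 2021, before the deadline.
Step 2 — counting 100 days from July 9, 2021 (when the breach is discovered) gives a deadline of October 17, 2021; done October 16, 2021 — timely.
Step 3 — counting 7 days from October 16, 2021 (when the dispute is referred to mediation) gives a deadline of October 23, 2021; done October 22, 2021 — timely.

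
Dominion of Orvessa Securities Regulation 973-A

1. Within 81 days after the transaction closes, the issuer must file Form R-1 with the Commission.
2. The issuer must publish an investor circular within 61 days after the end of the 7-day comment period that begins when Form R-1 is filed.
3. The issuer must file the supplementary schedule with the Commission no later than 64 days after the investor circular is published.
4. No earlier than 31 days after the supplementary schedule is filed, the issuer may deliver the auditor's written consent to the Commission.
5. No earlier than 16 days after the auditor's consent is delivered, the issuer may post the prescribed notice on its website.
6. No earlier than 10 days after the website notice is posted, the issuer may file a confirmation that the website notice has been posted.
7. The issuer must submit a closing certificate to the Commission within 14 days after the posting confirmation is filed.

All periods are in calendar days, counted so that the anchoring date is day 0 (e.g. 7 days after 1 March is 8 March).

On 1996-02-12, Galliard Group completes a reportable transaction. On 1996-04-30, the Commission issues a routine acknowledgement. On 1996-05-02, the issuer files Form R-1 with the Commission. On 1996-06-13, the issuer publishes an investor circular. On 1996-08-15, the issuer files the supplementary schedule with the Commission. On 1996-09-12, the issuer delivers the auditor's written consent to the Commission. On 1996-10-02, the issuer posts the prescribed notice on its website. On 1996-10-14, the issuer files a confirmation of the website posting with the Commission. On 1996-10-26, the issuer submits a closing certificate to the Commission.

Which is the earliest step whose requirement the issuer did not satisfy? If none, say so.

Step 1 — counting 81 days from 1996-02-12 (when the transaction closes) gives a deadline of 1996-05-03; completed 1996-05-02, before the deadline.
Step 2 — counting 61 days from 1996-05-09 (end of the 7-day comment period, which began when Form R-1 is filed on 1996-05-02) gives a deadline of 1996-07-09; completed 1996-06-13, before the deadline.
Step 3 — counting 64 days from 1996-06-13 (when the investor circular is published) gives a deadline of 1996-08-16; completed 1996-08-15, before the deadline.
Step 4 — must wait 31 days from 1996-08-15 (when the supplementary schedule is filed), so not before 1996-09-15; acted on 1996-09-12, 3 days prematurely.

Step 4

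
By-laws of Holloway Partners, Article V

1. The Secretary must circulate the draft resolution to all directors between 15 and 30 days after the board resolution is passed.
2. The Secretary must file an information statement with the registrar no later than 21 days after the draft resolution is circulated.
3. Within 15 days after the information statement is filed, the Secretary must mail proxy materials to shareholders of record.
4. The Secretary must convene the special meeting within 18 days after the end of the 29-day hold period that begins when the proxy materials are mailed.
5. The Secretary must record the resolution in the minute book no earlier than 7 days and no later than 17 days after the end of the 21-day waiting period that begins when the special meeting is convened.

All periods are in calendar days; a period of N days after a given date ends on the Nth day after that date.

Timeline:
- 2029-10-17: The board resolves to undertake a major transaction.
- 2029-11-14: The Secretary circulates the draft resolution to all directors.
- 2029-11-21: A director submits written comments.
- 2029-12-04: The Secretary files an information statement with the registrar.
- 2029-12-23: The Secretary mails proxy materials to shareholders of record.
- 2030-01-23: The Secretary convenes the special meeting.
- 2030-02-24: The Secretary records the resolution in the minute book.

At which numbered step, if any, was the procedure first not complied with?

Step 3

Step 1 — 15 and 30 days from 2029-10-17 (when the board resolution is passed) are 2029-11-01 and 2029-11-16 respectively; done 2029-11-14 — within the window.
Step 2 — counting 21 days from 2029-11-14 (when the draft resolution is circulated) gives a deadline of 2029-12-05; done 2029-12-04 — timely.
Step 3 — counting 15 days from 2029-12-04 (when the information statement is filed) gives a deadline of 2029-12-19; done 2029-12-23 — 4 days late.
The procedure was therefore not followed at step 3.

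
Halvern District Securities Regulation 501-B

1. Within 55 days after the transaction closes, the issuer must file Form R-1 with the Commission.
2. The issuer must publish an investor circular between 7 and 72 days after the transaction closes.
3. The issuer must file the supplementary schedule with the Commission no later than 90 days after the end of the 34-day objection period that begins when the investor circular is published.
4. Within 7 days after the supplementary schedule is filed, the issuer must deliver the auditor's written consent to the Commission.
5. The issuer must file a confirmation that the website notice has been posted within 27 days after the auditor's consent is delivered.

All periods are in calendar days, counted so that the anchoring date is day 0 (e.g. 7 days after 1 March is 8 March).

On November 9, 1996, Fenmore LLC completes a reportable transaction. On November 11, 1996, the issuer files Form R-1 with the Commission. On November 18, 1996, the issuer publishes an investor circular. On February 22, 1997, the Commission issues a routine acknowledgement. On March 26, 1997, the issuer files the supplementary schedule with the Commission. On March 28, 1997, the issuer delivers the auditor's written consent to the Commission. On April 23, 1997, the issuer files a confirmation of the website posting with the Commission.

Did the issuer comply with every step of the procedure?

(1) due by November 9, 1996 + 55 days = January 3, 1997; completed November 11, 1996, before the deadline.
(2) the permitted window runs from November 9, 1996 + 7 = November 16, 1996 to November 9, 1996 + 72 = January 20, 1997; done November 18, 1996 — within the window.
(3) due by December 22, 1996 + 90 days = March 22, 1997; done March 26, 1997 — 4 days late.
That is the first point of non-compliance.

No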